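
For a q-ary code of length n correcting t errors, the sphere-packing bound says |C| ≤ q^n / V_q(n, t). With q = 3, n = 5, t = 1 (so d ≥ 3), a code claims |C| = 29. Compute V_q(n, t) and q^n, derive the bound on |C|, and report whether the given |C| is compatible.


V_q(n, t) = 11, q^n = 243, Hamming bound = 22, |C| = 29 > bound (violated).

Step 1: Compute V_q(n, t) = Σ_{j=0}^1 C(n, j) (q−1)^j.
  j = 0: C(5,0)·(2)^0 = 1·1 = 1.
  j = 1: C(5,1)·(2)^1 = 5·2 = 10.
  V_q(n, t) = 1 + 10 = 11.
Step 2: q^n = 3^5 = 243.
Step 3: Hamming bound ⌊q^n / V_q(n,t)⌋ = ⌊243/11⌋ = 22.
Step 4: Compare |C| = 29 to 22: violated.
The claimed |C| lies above the Hamming bound, so no 3-ary code of length 5 with d ≥ 3 can have 29 codewords.


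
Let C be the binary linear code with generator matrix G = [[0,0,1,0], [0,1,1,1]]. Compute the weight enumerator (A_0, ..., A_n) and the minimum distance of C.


Weight distribution: A_0 = 1, A_1 = 1, A_2 = 1, A_3 = 1. Minimum distance d = 1.

Enumerate all 2^2 = 4 messages m ∈ F_2^2.
For each, compute codeword c = mG in F_2^4, then tally its weight.
  m = 00 → c = 0000, weight = 0.
  m = 10 → c = 0010, weight = 1.
  m = 01 → c = 0111, weight = 3.
  m = 11 → c = 0101, weight = 2.
Tally weights:
  weight 0: 1 codewords.
  weight 1: 1 codewords.
  weight 2: 1 codewords.
  weight 3: 1 codewords.
Minimum distance d = smallest w > 0 with A_w > 0 = 1.
Sanity: Σ A_w = 4 = 2^2 = 4 ✓.


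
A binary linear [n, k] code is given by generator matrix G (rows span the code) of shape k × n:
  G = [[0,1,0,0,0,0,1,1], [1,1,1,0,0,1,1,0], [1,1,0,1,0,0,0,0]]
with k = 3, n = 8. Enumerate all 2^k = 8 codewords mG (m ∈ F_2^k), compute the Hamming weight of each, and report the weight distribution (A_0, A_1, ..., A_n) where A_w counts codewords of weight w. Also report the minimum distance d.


Weight distribution: A_0 = 1, A_3 = 2, A_4 = 3, A_5 = 2. Minimum distance d = 3.

Enumerate all 2^3 = 8 messages m ∈ F_2^3.
For each, compute codeword c = mG in F_2^8, then tally its weight.
  m = 000 → c = 00000000, weight = 0.
  m = 100 → c = 01000011, weight = 3.
  m = 010 → c = 11100110, weight = 5.
  m = 110 → c = 10100101, weight = 4.
  m = 001 → c = 11010000, weight = 3.
  m = 101 → c = 10010011, weight = 4.
  m = 011 → c = 00110110, weight = 4.
  m = 111 → c = 01110101, weight = 5.
Tally weights:
  weight 0: 1 codewords.
  weight 3: 2 codewords.
  weight 4: 3 codewords.
  weight 5: 2 codewords.
Minimum distance d = smallest w > 0 with A_w > 0 = 3.
Sanity: Σ A_w = 8 = 2^3 = 8 ✓.


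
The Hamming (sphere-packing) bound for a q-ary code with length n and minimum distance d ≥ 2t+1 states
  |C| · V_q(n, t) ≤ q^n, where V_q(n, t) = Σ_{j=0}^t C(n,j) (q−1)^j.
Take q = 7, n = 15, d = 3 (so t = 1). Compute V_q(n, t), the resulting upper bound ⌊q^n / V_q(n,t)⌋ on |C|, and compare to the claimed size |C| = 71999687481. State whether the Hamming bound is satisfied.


V_q(n, t) = 91, q^n = 4747561509943, Hamming bound = 52171005603, |C| = 71999687481 > bound (violated).

Step 1: Compute V_q(n, t) = Σ_{j=0}^1 C(n, j) (q−1)^j.
  j = 0: C(15,0)·(6)^0 = 1·1 = 1.
  j = 1: C(15,1)·(6)^1 = 15·6 = 90.
  V_q(n, t) = 1 + 90 = 91.
Step 2: q^n = 7^15 = 4747561509943.
Step 3: Hamming bound ⌊q^n / V_q(n,t)⌋ = ⌊4747561509943/91⌋ = 52171005603.
Step 4: Compare |C| = 71999687481 to 52171005603: violated.
The claimed |C| lies above the Hamming bound, so no 7-ary code of length 15 with d ≥ 3 can have 71999687481 codewords.


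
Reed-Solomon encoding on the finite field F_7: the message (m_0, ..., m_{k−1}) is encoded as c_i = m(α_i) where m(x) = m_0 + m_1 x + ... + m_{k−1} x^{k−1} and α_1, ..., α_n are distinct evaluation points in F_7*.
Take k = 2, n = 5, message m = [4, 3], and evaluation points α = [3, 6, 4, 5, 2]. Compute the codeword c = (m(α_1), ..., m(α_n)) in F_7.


c = [6, 1, 2, 5, 3]

Message polynomial: m(x) = 4 + 3·x (mod 7).
For each evaluation point α_i, compute m(α_i) mod 7:
  α_1 = 3: Horner steps 3 → 6, so m(3) = 6.
  α_2 = 6: Horner steps 3 → 1, so m(6) = 1.
  α_3 = 4: Horner steps 3 → 2, so m(4) = 2.
  α_4 = 5: Horner steps 3 → 5, so m(5) = 5.
  α_5 = 2: Horner steps 3 → 3, so m(2) = 3.
Codeword c = [6, 1, 2, 5, 3] ∈ F_7^5.


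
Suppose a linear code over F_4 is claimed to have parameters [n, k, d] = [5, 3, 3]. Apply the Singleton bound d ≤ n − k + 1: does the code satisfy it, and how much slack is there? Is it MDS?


Singleton RHS = n − k + 1 = 3, slack = 0, bound satisfied, MDS.

Singleton bound: d ≤ n − k + 1.
Here n = 5, k = 3, so n − k + 1 = 3.
Given d = 3, check d ≤ 3: YES.
Slack = (n − k + 1) − d = 0.
The code is MDS (slack = 0).
Description: the claimed parameters are [5, 3, 3]_4; such a code would be MDS (meets Singleton bound).


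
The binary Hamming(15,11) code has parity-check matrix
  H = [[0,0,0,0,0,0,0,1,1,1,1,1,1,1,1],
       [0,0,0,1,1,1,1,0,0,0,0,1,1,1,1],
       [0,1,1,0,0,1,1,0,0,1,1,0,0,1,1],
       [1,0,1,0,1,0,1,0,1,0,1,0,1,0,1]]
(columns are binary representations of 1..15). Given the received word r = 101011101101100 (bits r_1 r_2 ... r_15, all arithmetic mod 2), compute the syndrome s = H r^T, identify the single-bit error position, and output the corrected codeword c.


s = (0, 1, 0, 0)^T, error position = 4, corrected codeword c = 101111101101100

Compute s = H r^T mod 2 one row at a time:
  s_1 = 0 + 1 + 1 + 0 + 1 + 1 + 0 + 0 = 4 ≡ 0 (mod 2).
  s_2 = 0 + 1 + 1 + 1 + 1 + 1 + 0 + 0 = 5 ≡ 1 (mod 2).
  s_3 = 0 + 1 + 1 + 1 + 1 + 0 + 0 + 0 = 4 ≡ 0 (mod 2).
  s_4 = 1 + 1 + 1 + 1 + 1 + 0 + 1 + 0 = 6 ≡ 0 (mod 2).
s = (0, 1, 0, 0)^T — this equals column 4 of H (binary 0100), so error is at position 4.
Correct: flip bit 4 of r = 101011101101100 to get c = 101111101101100.


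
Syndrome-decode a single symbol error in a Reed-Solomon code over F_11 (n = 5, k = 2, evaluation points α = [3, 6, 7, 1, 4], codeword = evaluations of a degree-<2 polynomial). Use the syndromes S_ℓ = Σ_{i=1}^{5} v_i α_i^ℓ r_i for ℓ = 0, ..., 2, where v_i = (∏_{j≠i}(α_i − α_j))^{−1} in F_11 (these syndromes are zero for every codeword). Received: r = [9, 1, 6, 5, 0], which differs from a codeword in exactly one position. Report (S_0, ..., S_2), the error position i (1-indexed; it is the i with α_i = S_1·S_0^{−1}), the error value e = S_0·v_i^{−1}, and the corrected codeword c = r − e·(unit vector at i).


S = (10, 5, 8), error at position 2, error magnitude e = 8, c = [9, 4, 6, 5, 0].

Step 1: column multipliers v_i = (∏_{j≠i}(α_i − α_j))^{−1} mod 11.
  i = 1 (α = 3): (3−6)(3−7)(3−1)(3−4) = (−3)·(−4)·2·(−1) = −24 ≡ 9, so v_1 = 9^{−1} = 5 (mod 11).
  i = 2 (α = 6): (6−3)(6−7)(6−1)(6−4) = 3·(−1)·5·2 = −30 ≡ 3, so v_2 = 3^{−1} = 4 (mod 11).
  i = 3 (α = 7): (7−3)(7−6)(7−1)(7−4) = 4·1·6·3 = 72 ≡ 6, so v_3 = 6^{−1} = 2 (mod 11).
  i = 4 (α = 1): (1−3)(1−6)(1−7)(1−4) = (−2)·(−5)·(−6)·(−3) = 180 ≡ 4, so v_4 = 4^{−1} = 3 (mod 11).
  i = 5 (α = 4): (4−3)(4−6)(4−7)(4−1) = 1·(−2)·(−3)·3 = 18 ≡ 7, so v_5 = 7^{−1} = 8 (mod 11).
  v = [5, 4, 2, 3, 8].
Step 2: syndromes of r = [9, 1, 6, 5, 0] (all sums mod 11).
  S_0 = Σ v_i r_i = 5·9 + 4·1 + 2·6 + 3·5 + 8·0 = 76 ≡ 10.
  S_1 = Σ v_i α_i r_i = 5·3·9 + 4·6·1 + 2·7·6 + 3·1·5 + 8·4·0 = 258 ≡ 5.
  α_i^2 mod 11 = [9, 3, 5, 1, 5].
  S_2 = Σ v_i α_i^2 r_i = 5·9·9 + 4·3·1 + 2·5·6 + 3·1·5 + 8·5·0 = 492 ≡ 8.
  S = (10, 5, 8) ≠ 0, so r is not a codeword (an error is present).
Step 3: locate the error. For a single error e at position i, S_ℓ = v_i·e·α_i^ℓ, so α_err = S_1/S_0.
  S_0^{−1} = 10^{−1} = 10 (mod 11), so α_err = 5·10 = 50 ≡ 6 = α_2. Error position i = 2.
  Consistency check: S_2/S_1 = 8·9 = 72 ≡ 6 = α_err ✓ (single-error assumption holds).
Step 4: error magnitude e = S_0/v_2 = S_0·∏_{j≠2}(α_2 − α_j) = 10·3 = 30 ≡ 8 (mod 11).
Step 5: correct position 2: c_2 = r_2 − e = 1 − 8 ≡ 4 (mod 11). Hence c = [9, 4, 6, 5, 0].
  Check: interpolating c through the α_i gives m(x) = 3 + 2·x (degree < 2) with m(α_i) = c_i for every i, so c is indeed a codeword.


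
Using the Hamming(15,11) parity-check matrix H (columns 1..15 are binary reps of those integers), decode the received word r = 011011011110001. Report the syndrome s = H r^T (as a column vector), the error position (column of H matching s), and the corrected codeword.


s = (1, 1, 0, 1)^T, error position = 13, corrected codeword c = 011011011110101

Compute s = H r^T mod 2 one row at a time:
  s_1 = 1 + 1 + 1 + 1 + 0 + 0 + 0 + 1 = 5 ≡ 1 (mod 2).
  s_2 = 0 + 1 + 1 + 0 + 0 + 0 + 0 + 1 = 3 ≡ 1 (mod 2).
  s_3 = 1 + 1 + 1 + 0 + 1 + 1 + 0 + 1 = 6 ≡ 0 (mod 2).
  s_4 = 0 + 1 + 1 + 0 + 1 + 1 + 0 + 1 = 5 ≡ 1 (mod 2).
s = (1, 1, 0, 1)^T — this equals column 13 of H (binary 1101), so error is at position 13.
Correct: flip bit 13 of r = 011011011110001 to get c = 011011011110101.


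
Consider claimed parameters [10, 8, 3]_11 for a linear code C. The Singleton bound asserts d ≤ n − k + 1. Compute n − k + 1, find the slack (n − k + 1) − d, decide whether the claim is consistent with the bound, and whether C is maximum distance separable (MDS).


Singleton RHS = n − k + 1 = 3, slack = 0, bound satisfied, MDS.

Singleton bound: d ≤ n − k + 1.
Here n = 10, k = 8, so n − k + 1 = 3.
Given d = 3, check d ≤ 3: YES.
Slack = (n − k + 1) − d = 0.
The code is MDS (slack = 0).
Description: the claimed parameters are [10, 8, 3]_11; such a code would be MDS (meets Singleton bound).


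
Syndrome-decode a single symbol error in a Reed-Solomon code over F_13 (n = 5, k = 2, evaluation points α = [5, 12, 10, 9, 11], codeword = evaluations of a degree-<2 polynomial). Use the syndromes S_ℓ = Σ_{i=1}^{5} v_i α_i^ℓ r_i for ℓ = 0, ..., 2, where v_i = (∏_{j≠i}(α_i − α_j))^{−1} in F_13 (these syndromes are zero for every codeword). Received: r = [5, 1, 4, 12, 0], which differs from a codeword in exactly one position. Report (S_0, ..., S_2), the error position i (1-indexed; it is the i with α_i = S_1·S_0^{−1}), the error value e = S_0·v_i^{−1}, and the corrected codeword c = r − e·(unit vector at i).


S = (4, 5, 3), error at position 5, error magnitude e = 4, c = [5, 1, 4, 12, 9].

Step 1: column multipliers v_i = (∏_{j≠i}(α_i − α_j))^{−1} mod 13.
  i = 1 (α = 5): (5−12)(5−10)(5−9)(5−11) = (−7)·(−5)·(−4)·(−6) = 840 ≡ 8, so v_1 = 8^{−1} = 5 (mod 13).
  i = 2 (α = 12): (12−5)(12−10)(12−9)(12−11) = 7·2·3·1 = 42 ≡ 3, so v_2 = 3^{−1} = 9 (mod 13).
  i = 3 (α = 10): (10−5)(10−12)(10−9)(10−11) = 5·(−2)·1·(−1) = 10 ≡ 10, so v_3 = 10^{−1} = 4 (mod 13).
  i = 4 (α = 9): (9−5)(9−12)(9−10)(9−11) = 4·(−3)·(−1)·(−2) = −24 ≡ 2, so v_4 = 2^{−1} = 7 (mod 13).
  i = 5 (α = 11): (11−5)(11−12)(11−10)(11−9) = 6·(−1)·1·2 = −12 ≡ 1, so v_5 = 1^{−1} = 1 (mod 13).
  v = [5, 9, 4, 7, 1].
Step 2: syndromes of r = [5, 1, 4, 12, 0] (all sums mod 13).
  S_0 = Σ v_i r_i = 5·5 + 9·1 + 4·4 + 7·12 + 1·0 = 134 ≡ 4.
  S_1 = Σ v_i α_i r_i = 5·5·5 + 9·12·1 + 4·10·4 + 7·9·12 + 1·11·0 = 1149 ≡ 5.
  α_i^2 mod 13 = [12, 1, 9, 3, 4].
  S_2 = Σ v_i α_i^2 r_i = 5·12·5 + 9·1·1 + 4·9·4 + 7·3·12 + 1·4·0 = 705 ≡ 3.
  S = (4, 5, 3) ≠ 0, so r is not a codeword (an error is present).
Step 3: locate the error. For a single error e at position i, S_ℓ = v_i·e·α_i^ℓ, so α_err = S_1/S_0.
  S_0^{−1} = 4^{−1} = 10 (mod 13), so α_err = 5·10 = 50 ≡ 11 = α_5. Error position i = 5.
  Consistency check: S_2/S_1 = 3·8 = 24 ≡ 11 = α_err ✓ (single-error assumption holds).
Step 4: error magnitude e = S_0/v_5 = S_0·∏_{j≠5}(α_5 − α_j) = 4·1 = 4 ≡ 4 (mod 13).
Step 5: correct position 5: c_5 = r_5 − e = 0 − 4 ≡ 9 (mod 13). Hence c = [5, 1, 4, 12, 9].
  Check: interpolating c through the α_i gives m(x) = 6 + 5·x (degree < 2) with m(α_i) = c_i for every i, so c is indeed a codeword.


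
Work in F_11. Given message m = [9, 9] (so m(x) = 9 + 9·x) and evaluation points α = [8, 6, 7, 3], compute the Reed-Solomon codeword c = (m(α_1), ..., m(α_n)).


c = [4, 8, 6, 3]

Message polynomial: m(x) = 9 + 9·x (mod 11).
For each evaluation point α_i, compute m(α_i) mod 11:
  α_1 = 8: Horner steps 9 → 4, so m(8) = 4.
  α_2 = 6: Horner steps 9 → 8, so m(6) = 8.
  α_3 = 7: Horner steps 9 → 6, so m(7) = 6.
  α_4 = 3: Horner steps 9 → 3, so m(3) = 3.
Codeword c = [4, 8, 6, 3] ∈ F_11^4.


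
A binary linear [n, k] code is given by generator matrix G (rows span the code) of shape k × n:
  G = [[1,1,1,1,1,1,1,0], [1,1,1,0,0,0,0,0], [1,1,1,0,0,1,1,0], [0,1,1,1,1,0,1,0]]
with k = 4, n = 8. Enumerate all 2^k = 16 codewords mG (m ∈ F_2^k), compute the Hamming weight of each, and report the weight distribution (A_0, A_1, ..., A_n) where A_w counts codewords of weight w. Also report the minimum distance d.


Weight distribution: A_0 = 1, A_2 = 4, A_3 = 3, A_4 = 3, A_5 = 4, A_7 = 1. Minimum distance d = 2.

Enumerate all 2^4 = 16 messages m ∈ F_2^4.
For each, compute codeword c = mG in F_2^8, then tally its weight.
  m = 0000 → c = 00000000, weight = 0.
  m = 1000 → c = 11111110, weight = 7.
  m = 0100 → c = 11100000, weight = 3.
  m = 1100 → c = 00011110, weight = 4.
  m = 0010 → c = 11100110, weight = 5.
  m = 1010 → c = 00011000, weight = 2.
  m = 0110 → c = 00000110, weight = 2.
  m = 1110 → c = 11111000, weight = 5.
  m = 0001 → c = 01111010, weight = 5.
  m = 1001 → c = 10000100, weight = 2.
  m = 0101 → c = 10011010, weight = 4.
  m = 1101 → c = 01100100, weight = 3.
  m = 0011 → c = 10011100, weight = 4.
  m = 1011 → c = 01100010, weight = 3.
  m = 0111 → c = 01111100, weight = 5.
  m = 1111 → c = 10000010, weight = 2.
Tally weights:
  weight 0: 1 codewords.
  weight 2: 4 codewords.
  weight 3: 3 codewords.
  weight 4: 3 codewords.
  weight 5: 4 codewords.
  weight 7: 1 codewords.
Minimum distance d = smallest w > 0 with A_w > 0 = 2.
Sanity: Σ A_w = 16 = 2^4 = 16 ✓.


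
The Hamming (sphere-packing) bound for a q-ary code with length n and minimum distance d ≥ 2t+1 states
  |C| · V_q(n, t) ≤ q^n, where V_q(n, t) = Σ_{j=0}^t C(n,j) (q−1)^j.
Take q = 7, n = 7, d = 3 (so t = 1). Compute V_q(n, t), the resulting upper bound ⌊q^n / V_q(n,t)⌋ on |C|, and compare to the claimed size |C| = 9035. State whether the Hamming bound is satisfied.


V_q(n, t) = 43, q^n = 823543, Hamming bound = 19152, |C| = 9035 ≤ bound (satisfied).

Step 1: Compute V_q(n, t) = Σ_{j=0}^1 C(n, j) (q−1)^j.
  j = 0: C(7,0)·(6)^0 = 1·1 = 1.
  j = 1: C(7,1)·(6)^1 = 7·6 = 42.
  V_q(n, t) = 1 + 42 = 43.
Step 2: q^n = 7^7 = 823543.
Step 3: Hamming bound ⌊q^n / V_q(n,t)⌋ = ⌊823543/43⌋ = 19152.
Step 4: Compare |C| = 9035 to 19152: satisfied.
The claimed |C| lies below the Hamming bound.


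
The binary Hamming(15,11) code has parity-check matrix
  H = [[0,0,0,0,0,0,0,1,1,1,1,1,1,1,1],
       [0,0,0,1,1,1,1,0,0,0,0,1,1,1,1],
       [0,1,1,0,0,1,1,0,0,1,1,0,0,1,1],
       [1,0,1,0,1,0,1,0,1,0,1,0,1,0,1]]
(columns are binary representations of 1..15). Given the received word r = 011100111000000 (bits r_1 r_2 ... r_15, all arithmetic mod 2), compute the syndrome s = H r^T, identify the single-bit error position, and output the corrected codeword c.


s = (0, 0, 1, 1)^T, error position = 3, corrected codeword c = 010100111000000

Compute s = H r^T mod 2 one row at a time:
  s_1 = 1 + 1 + 0 + 0 + 0 + 0 + 0 + 0 = 2 ≡ 0 (mod 2).
  s_2 = 1 + 0 + 0 + 1 + 0 + 0 + 0 + 0 = 2 ≡ 0 (mod 2).
  s_3 = 1 + 1 + 0 + 1 + 0 + 0 + 0 + 0 = 3 ≡ 1 (mod 2).
  s_4 = 0 + 1 + 0 + 1 + 1 + 0 + 0 + 0 = 3 ≡ 1 (mod 2).
s = (0, 0, 1, 1)^T — this equals column 3 of H (binary 0011), so error is at position 3.
Correct: flip bit 3 of r = 011100111000000 to get c = 010100111000000.


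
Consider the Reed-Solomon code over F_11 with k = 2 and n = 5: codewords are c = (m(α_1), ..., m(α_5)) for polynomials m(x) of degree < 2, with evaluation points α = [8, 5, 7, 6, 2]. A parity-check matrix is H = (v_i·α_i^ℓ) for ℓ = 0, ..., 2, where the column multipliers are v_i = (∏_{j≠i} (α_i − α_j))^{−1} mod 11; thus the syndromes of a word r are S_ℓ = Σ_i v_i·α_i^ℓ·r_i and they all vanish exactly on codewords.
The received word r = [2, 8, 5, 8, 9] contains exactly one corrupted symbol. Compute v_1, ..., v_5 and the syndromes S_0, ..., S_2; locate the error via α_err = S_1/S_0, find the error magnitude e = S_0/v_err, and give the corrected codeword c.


S = (2, 10, 6), error at position 2, error magnitude e = 8, c = [2, 0, 5, 8, 9].

Step 1: column multipliers v_i = (∏_{j≠i}(α_i − α_j))^{−1} mod 11.
  i = 1 (α = 8): (8−5)(8−7)(8−6)(8−2) = 3·1·2·6 = 36 ≡ 3, so v_1 = 3^{−1} = 4 (mod 11).
  i = 2 (α = 5): (5−8)(5−7)(5−6)(5−2) = (−3)·(−2)·(−1)·3 = −18 ≡ 4, so v_2 = 4^{−1} = 3 (mod 11).
  i = 3 (α = 7): (7−8)(7−5)(7−6)(7−2) = (−1)·2·1·5 = −10 ≡ 1, so v_3 = 1^{−1} = 1 (mod 11).
  i = 4 (α = 6): (6−8)(6−5)(6−7)(6−2) = (−2)·1·(−1)·4 = 8 ≡ 8, so v_4 = 8^{−1} = 7 (mod 11).
  i = 5 (α = 2): (2−8)(2−5)(2−7)(2−6) = (−6)·(−3)·(−5)·(−4) = 360 ≡ 8, so v_5 = 8^{−1} = 7 (mod 11).
  v = [4, 3, 1, 7, 7].
Step 2: syndromes of r = [2, 8, 5, 8, 9] (all sums mod 11).
  S_0 = Σ v_i r_i = 4·2 + 3·8 + 1·5 + 7·8 + 7·9 = 156 ≡ 2.
  S_1 = Σ v_i α_i r_i = 4·8·2 + 3·5·8 + 1·7·5 + 7·6·8 + 7·2·9 = 681 ≡ 10.
  α_i^2 mod 11 = [9, 3, 5, 3, 4].
  S_2 = Σ v_i α_i^2 r_i = 4·9·2 + 3·3·8 + 1·5·5 + 7·3·8 + 7·4·9 = 589 ≡ 6.
  S = (2, 10, 6) ≠ 0, so r is not a codeword (an error is present).
Step 3: locate the error. For a single error e at position i, S_ℓ = v_i·e·α_i^ℓ, so α_err = S_1/S_0.
  S_0^{−1} = 2^{−1} = 6 (mod 11), so α_err = 10·6 = 60 ≡ 5 = α_2. Error position i = 2.
  Consistency check: S_2/S_1 = 6·10 = 60 ≡ 5 = α_err ✓ (single-error assumption holds).
Step 4: error magnitude e = S_0/v_2 = S_0·∏_{j≠2}(α_2 − α_j) = 2·4 = 8 ≡ 8 (mod 11).
Step 5: correct position 2: c_2 = r_2 − e = 8 − 8 ≡ 0 (mod 11). Hence c = [2, 0, 5, 8, 9].
  Check: interpolating c through the α_i gives m(x) = 4 + 8·x (degree < 2) with m(α_i) = c_i for every i, so c is indeed a codeword.


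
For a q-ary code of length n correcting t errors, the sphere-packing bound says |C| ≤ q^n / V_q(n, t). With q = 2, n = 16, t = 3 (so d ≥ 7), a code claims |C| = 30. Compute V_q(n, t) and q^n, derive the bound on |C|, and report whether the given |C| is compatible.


V_q(n, t) = 697, q^n = 65536, Hamming bound = 94, |C| = 30 ≤ bound (satisfied).

Step 1: Compute V_q(n, t) = Σ_{j=0}^3 C(n, j) (q−1)^j.
  j = 0: C(16,0)·(1)^0 = 1·1 = 1.
  j = 1: C(16,1)·(1)^1 = 16·1 = 16.
  j = 2: C(16,2)·(1)^2 = 120·1 = 120.
  j = 3: C(16,3)·(1)^3 = 560·1 = 560.
  V_q(n, t) = 1 + 16 + 120 + 560 = 697.
Step 2: q^n = 2^16 = 65536.
Step 3: Hamming bound ⌊q^n / V_q(n,t)⌋ = ⌊65536/697⌋ = 94.
Step 4: Compare |C| = 30 to 94: satisfied.
The claimed |C| lies below the Hamming bound.


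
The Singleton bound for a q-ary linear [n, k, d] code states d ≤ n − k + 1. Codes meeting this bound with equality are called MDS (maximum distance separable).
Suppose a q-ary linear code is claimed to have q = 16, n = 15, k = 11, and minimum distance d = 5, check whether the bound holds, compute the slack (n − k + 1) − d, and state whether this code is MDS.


Singleton RHS = n − k + 1 = 5, slack = 0, bound satisfied, MDS.

Singleton bound: d ≤ n − k + 1.
Here n = 15, k = 11, so n − k + 1 = 5.
Given d = 5, check d ≤ 5: YES.
Slack = (n − k + 1) − d = 0.
The code is MDS (slack = 0).
Description: the claimed parameters are [15, 11, 5]_16; such a code would be MDS (meets Singleton bound).


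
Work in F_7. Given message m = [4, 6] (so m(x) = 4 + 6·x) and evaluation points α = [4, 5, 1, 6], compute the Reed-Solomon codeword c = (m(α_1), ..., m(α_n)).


c = [0, 6, 3, 5]

Message polynomial: m(x) = 4 + 6·x (mod 7).
For each evaluation point α_i, compute m(α_i) mod 7:
  α_1 = 4: Horner steps 6 → 0, so m(4) = 0.
  α_2 = 5: Horner steps 6 → 6, so m(5) = 6.
  α_3 = 1: Horner steps 6 → 3, so m(1) = 3.
  α_4 = 6: Horner steps 6 → 5, so m(6) = 5.
Codeword c = [0, 6, 3, 5] ∈ F_7^4.


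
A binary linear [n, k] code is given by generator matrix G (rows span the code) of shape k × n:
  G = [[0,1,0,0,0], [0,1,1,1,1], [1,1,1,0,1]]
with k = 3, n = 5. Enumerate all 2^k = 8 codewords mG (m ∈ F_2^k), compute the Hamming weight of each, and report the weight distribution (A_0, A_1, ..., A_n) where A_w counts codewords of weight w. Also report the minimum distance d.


Weight distribution: A_0 = 1, A_1 = 1, A_2 = 1, A_3 = 3, A_4 = 2. Minimum distance d = 1.

Enumerate all 2^3 = 8 messages m ∈ F_2^3.
For each, compute codeword c = mG in F_2^5, then tally its weight.
  m = 000 → c = 00000, weight = 0.
  m = 100 → c = 01000, weight = 1.
  m = 010 → c = 01111, weight = 4.
  m = 110 → c = 00111, weight = 3.
  m = 001 → c = 11101, weight = 4.
  m = 101 → c = 10101, weight = 3.
  m = 011 → c = 10010, weight = 2.
  m = 111 → c = 11010, weight = 3.
Tally weights:
  weight 0: 1 codewords.
  weight 1: 1 codewords.
  weight 2: 1 codewords.
  weight 3: 3 codewords.
  weight 4: 2 codewords.
Minimum distance d = smallest w > 0 with A_w > 0 = 1.
Sanity: Σ A_w = 8 = 2^3 = 8 ✓.


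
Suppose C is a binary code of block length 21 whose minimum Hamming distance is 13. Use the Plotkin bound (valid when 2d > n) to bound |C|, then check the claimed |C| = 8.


Plotkin bound M ≤ 4; given |C| = 8 > bound (violated).

Check applicability: 2d = 26, n = 21.
2d − n = 5 > 0, so Plotkin applies.
Compute d/(2d−n) = 13/5 ≈ 2.6000.
⌊d/(2d−n)⌋ = 2.
Plotkin bound: M ≤ 2·2 = 4.
Given |C| = 8, check: VIOLATED.
This |C| is above the Plotkin bound, so no binary code with n = 21, d = 13 and 8 codewords exists.


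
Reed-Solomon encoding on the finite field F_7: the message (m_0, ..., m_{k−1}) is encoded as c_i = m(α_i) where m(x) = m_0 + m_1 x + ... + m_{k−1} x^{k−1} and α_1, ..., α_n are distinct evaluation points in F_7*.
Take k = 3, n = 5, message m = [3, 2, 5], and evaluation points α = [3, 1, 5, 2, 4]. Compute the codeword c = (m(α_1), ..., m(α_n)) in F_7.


c = [5, 3, 5, 6, 0]

Message polynomial: m(x) = 3 + 2·x + 5·x^2 (mod 7).
For each evaluation point α_i, compute m(α_i) mod 7:
  α_1 = 3: Horner steps 5 → 3 → 5, so m(3) = 5.
  α_2 = 1: Horner steps 5 → 0 → 3, so m(1) = 3.
  α_3 = 5: Horner steps 5 → 6 → 5, so m(5) = 5.
  α_4 = 2: Horner steps 5 → 5 → 6, so m(2) = 6.
  α_5 = 4: Horner steps 5 → 1 → 0, so m(4) = 0.
Codeword c = [5, 3, 5, 6, 0] ∈ F_7^5.


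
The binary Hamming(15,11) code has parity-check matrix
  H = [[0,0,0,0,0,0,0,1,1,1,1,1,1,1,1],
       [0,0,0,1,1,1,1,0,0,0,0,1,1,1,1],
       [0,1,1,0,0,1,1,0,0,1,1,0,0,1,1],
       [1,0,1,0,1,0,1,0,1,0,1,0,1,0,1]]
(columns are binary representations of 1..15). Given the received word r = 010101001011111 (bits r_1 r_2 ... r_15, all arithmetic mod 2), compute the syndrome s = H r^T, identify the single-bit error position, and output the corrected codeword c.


s = (0, 0, 1, 0)^T, error position = 2, corrected codeword c = 000101001011111

Compute s = H r^T mod 2 one row at a time:
  s_1 = 0 + 1 + 0 + 1 + 1 + 1 + 1 + 1 = 6 ≡ 0 (mod 2).
  s_2 = 1 + 0 + 1 + 0 + 1 + 1 + 1 + 1 = 6 ≡ 0 (mod 2).
  s_3 = 1 + 0 + 1 + 0 + 0 + 1 + 1 + 1 = 5 ≡ 1 (mod 2).
  s_4 = 0 + 0 + 0 + 0 + 1 + 1 + 1 + 1 = 4 ≡ 0 (mod 2).
s = (0, 0, 1, 0)^T — this equals column 2 of H (binary 0010), so error is at position 2.
Correct: flip bit 2 of r = 010101001011111 to get c = 000101001011111.


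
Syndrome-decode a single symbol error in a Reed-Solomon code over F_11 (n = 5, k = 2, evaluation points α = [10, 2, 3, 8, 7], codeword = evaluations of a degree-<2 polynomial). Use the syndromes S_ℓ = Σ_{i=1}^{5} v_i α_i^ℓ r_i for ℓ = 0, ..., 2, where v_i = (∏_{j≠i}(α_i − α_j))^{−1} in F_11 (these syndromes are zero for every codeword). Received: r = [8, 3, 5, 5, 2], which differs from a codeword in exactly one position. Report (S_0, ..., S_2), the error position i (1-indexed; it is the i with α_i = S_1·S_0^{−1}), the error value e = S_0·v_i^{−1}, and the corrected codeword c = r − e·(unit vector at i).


S = (2, 5, 7), error at position 4, error magnitude e = 1, c = [8, 3, 5, 4, 2].

Step 1: column multipliers v_i = (∏_{j≠i}(α_i − α_j))^{−1} mod 11.
  i = 1 (α = 10): (10−2)(10−3)(10−8)(10−7) = 8·7·2·3 = 336 ≡ 6, so v_1 = 6^{−1} = 2 (mod 11).
  i = 2 (α = 2): (2−10)(2−3)(2−8)(2−7) = (−8)·(−1)·(−6)·(−5) = 240 ≡ 9, so v_2 = 9^{−1} = 5 (mod 11).
  i = 3 (α = 3): (3−10)(3−2)(3−8)(3−7) = (−7)·1·(−5)·(−4) = −140 ≡ 3, so v_3 = 3^{−1} = 4 (mod 11).
  i = 4 (α = 8): (8−10)(8−2)(8−3)(8−7) = (−2)·6·5·1 = −60 ≡ 6, so v_4 = 6^{−1} = 2 (mod 11).
  i = 5 (α = 7): (7−10)(7−2)(7−3)(7−8) = (−3)·5·4·(−1) = 60 ≡ 5, so v_5 = 5^{−1} = 9 (mod 11).
  v = [2, 5, 4, 2, 9].
Step 2: syndromes of r = [8, 3, 5, 5, 2] (all sums mod 11).
  S_0 = Σ v_i r_i = 2·8 + 5·3 + 4·5 + 2·5 + 9·2 = 79 ≡ 2.
  S_1 = Σ v_i α_i r_i = 2·10·8 + 5·2·3 + 4·3·5 + 2·8·5 + 9·7·2 = 456 ≡ 5.
  α_i^2 mod 11 = [1, 4, 9, 9, 5].
  S_2 = Σ v_i α_i^2 r_i = 2·1·8 + 5·4·3 + 4·9·5 + 2·9·5 + 9·5·2 = 436 ≡ 7.
  S = (2, 5, 7) ≠ 0, so r is not a codeword (an error is present).
Step 3: locate the error. For a single error e at position i, S_ℓ = v_i·e·α_i^ℓ, so α_err = S_1/S_0.
  S_0^{−1} = 2^{−1} = 6 (mod 11), so α_err = 5·6 = 30 ≡ 8 = α_4. Error position i = 4.
  Consistency check: S_2/S_1 = 7·9 = 63 ≡ 8 = α_err ✓ (single-error assumption holds).
Step 4: error magnitude e = S_0/v_4 = S_0·∏_{j≠4}(α_4 − α_j) = 2·6 = 12 ≡ 1 (mod 11).
Step 5: correct position 4: c_4 = r_4 − e = 5 − 1 ≡ 4 (mod 11). Hence c = [8, 3, 5, 4, 2].
  Check: interpolating c through the α_i gives m(x) = 10 + 2·x (degree < 2) with m(α_i) = c_i for every i, so c is indeed a codeword.


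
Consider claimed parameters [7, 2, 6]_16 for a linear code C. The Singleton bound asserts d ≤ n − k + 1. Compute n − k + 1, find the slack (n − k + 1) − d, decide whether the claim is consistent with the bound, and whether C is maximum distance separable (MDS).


Singleton RHS = n − k + 1 = 6, slack = 0, bound satisfied, MDS.

Singleton bound: d ≤ n − k + 1.
Here n = 7, k = 2, so n − k + 1 = 6.
Given d = 6, check d ≤ 6: YES.
Slack = (n − k + 1) − d = 0.
The code is MDS (slack = 0).
Description: the claimed parameters are [7, 2, 6]_16; such a code would be MDS (meets Singleton bound).


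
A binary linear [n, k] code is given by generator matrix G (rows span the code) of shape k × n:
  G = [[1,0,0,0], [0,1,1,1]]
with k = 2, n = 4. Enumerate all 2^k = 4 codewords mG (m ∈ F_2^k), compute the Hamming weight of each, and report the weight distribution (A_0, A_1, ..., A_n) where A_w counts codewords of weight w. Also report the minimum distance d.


Weight distribution: A_0 = 1, A_1 = 1, A_3 = 1, A_4 = 1. Minimum distance d = 1.

Enumerate all 2^2 = 4 messages m ∈ F_2^2.
For each, compute codeword c = mG in F_2^4, then tally its weight.
  m = 00 → c = 0000, weight = 0.
  m = 10 → c = 1000, weight = 1.
  m = 01 → c = 0111, weight = 3.
  m = 11 → c = 1111, weight = 4.
Tally weights:
  weight 0: 1 codewords.
  weight 1: 1 codewords.
  weight 3: 1 codewords.
  weight 4: 1 codewords.
Minimum distance d = smallest w > 0 with A_w > 0 = 1.
Sanity: Σ A_w = 4 = 2^2 = 4 ✓.


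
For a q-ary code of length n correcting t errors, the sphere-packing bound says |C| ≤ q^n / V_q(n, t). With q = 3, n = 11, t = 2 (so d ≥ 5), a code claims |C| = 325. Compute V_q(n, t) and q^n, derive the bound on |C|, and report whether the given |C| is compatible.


V_q(n, t) = 243, q^n = 177147, Hamming bound = 729, |C| = 325 ≤ bound (satisfied).

Step 1: Compute V_q(n, t) = Σ_{j=0}^2 C(n, j) (q−1)^j.
  j = 0: C(11,0)·(2)^0 = 1·1 = 1.
  j = 1: C(11,1)·(2)^1 = 11·2 = 22.
  j = 2: C(11,2)·(2)^2 = 55·4 = 220.
  V_q(n, t) = 1 + 22 + 220 = 243.
Step 2: q^n = 3^11 = 177147.
Step 3: Hamming bound ⌊q^n / V_q(n,t)⌋ = ⌊177147/243⌋ = 729.
Step 4: Compare |C| = 325 to 729: satisfied.
The claimed |C| lies below the Hamming bound.


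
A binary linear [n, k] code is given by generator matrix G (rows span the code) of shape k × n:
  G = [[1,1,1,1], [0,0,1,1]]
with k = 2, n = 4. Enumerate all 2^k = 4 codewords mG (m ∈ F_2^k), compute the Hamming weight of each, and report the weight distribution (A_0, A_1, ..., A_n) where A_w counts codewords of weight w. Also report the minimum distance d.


Weight distribution: A_0 = 1, A_2 = 2, A_4 = 1. Minimum distance d = 2.

Enumerate all 2^2 = 4 messages m ∈ F_2^2.
For each, compute codeword c = mG in F_2^4, then tally its weight.
  m = 00 → c = 0000, weight = 0.
  m = 10 → c = 1111, weight = 4.
  m = 01 → c = 0011, weight = 2.
  m = 11 → c = 1100, weight = 2.
Tally weights:
  weight 0: 1 codewords.
  weight 2: 2 codewords.
  weight 4: 1 codewords.
Minimum distance d = smallest w > 0 with A_w > 0 = 2.
Sanity: Σ A_w = 4 = 2^2 = 4 ✓.


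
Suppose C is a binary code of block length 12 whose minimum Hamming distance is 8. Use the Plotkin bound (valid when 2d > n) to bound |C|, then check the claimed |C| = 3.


Plotkin bound M ≤ 4; given |C| = 3 ≤ bound (satisfied).

Check applicability: 2d = 16, n = 12.
2d − n = 4 > 0, so Plotkin applies.
Compute d/(2d−n) = 8/4 ≈ 2.0000.
⌊d/(2d−n)⌋ = 2.
Plotkin bound: M ≤ 2·2 = 4.
Given |C| = 3, check: satisfied.
This |C| is below the Plotkin bound.


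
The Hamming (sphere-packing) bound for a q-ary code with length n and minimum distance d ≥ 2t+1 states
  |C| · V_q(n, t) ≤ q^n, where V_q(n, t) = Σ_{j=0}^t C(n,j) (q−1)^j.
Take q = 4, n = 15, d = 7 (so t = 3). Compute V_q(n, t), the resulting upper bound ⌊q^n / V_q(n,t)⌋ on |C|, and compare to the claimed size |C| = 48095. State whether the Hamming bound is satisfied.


V_q(n, t) = 13276, q^n = 1073741824, Hamming bound = 80878, |C| = 48095 ≤ bound (satisfied).

Step 1: Compute V_q(n, t) = Σ_{j=0}^3 C(n, j) (q−1)^j.
  j = 0: C(15,0)·(3)^0 = 1·1 = 1.
  j = 1: C(15,1)·(3)^1 = 15·3 = 45.
  j = 2: C(15,2)·(3)^2 = 105·9 = 945.
  j = 3: C(15,3)·(3)^3 = 455·27 = 12285.
  V_q(n, t) = 1 + 45 + 945 + 12285 = 13276.
Step 2: q^n = 4^15 = 1073741824.
Step 3: Hamming bound ⌊q^n / V_q(n,t)⌋ = ⌊1073741824/13276⌋ = 80878.
Step 4: Compare |C| = 48095 to 80878: satisfied.
The claimed |C| lies below the Hamming bound.


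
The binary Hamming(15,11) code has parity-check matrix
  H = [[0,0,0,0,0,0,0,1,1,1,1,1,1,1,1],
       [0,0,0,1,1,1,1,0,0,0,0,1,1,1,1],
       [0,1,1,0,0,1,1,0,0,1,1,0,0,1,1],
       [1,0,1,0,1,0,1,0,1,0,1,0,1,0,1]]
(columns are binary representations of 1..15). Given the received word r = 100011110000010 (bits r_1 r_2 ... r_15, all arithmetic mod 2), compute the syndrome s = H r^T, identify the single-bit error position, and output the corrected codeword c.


s = (0, 0, 1, 1)^T, error position = 3, corrected codeword c = 101011110000010

Compute s = H r^T mod 2 one row at a time:
  s_1 = 1 + 0 + 0 + 0 + 0 + 0 + 1 + 0 = 2 ≡ 0 (mod 2).
  s_2 = 0 + 1 + 1 + 1 + 0 + 0 + 1 + 0 = 4 ≡ 0 (mod 2).
  s_3 = 0 + 0 + 1 + 1 + 0 + 0 + 1 + 0 = 3 ≡ 1 (mod 2).
  s_4 = 1 + 0 + 1 + 1 + 0 + 0 + 0 + 0 = 3 ≡ 1 (mod 2).
s = (0, 0, 1, 1)^T — this equals column 3 of H (binary 0011), so error is at position 3.
Correct: flip bit 3 of r = 100011110000010 to get c = 101011110000010.


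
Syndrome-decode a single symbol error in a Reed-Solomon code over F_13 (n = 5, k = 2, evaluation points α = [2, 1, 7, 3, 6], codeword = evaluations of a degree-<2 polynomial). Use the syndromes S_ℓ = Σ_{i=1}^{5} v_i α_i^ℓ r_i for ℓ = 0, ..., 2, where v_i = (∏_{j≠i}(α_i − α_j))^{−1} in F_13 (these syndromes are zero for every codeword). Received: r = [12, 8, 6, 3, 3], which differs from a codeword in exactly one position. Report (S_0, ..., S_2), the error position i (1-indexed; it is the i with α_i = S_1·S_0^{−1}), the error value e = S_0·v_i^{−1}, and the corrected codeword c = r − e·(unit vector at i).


S = (8, 9, 2), error at position 5, error magnitude e = 1, c = [12, 8, 6, 3, 2].

Step 1: column multipliers v_i = (∏_{j≠i}(α_i − α_j))^{−1} mod 13.
  i = 1 (α = 2): (2−1)(2−7)(2−3)(2−6) = 1·(−5)·(−1)·(−4) = −20 ≡ 6, so v_1 = 6^{−1} = 11 (mod 13).
  i = 2 (α = 1): (1−2)(1−7)(1−3)(1−6) = (−1)·(−6)·(−2)·(−5) = 60 ≡ 8, so v_2 = 8^{−1} = 5 (mod 13).
  i = 3 (α = 7): (7−2)(7−1)(7−3)(7−6) = 5·6·4·1 = 120 ≡ 3, so v_3 = 3^{−1} = 9 (mod 13).
  i = 4 (α = 3): (3−2)(3−1)(3−7)(3−6) = 1·2·(−4)·(−3) = 24 ≡ 11, so v_4 = 11^{−1} = 6 (mod 13).
  i = 5 (α = 6): (6−2)(6−1)(6−7)(6−3) = 4·5·(−1)·3 = −60 ≡ 5, so v_5 = 5^{−1} = 8 (mod 13).
  v = [11, 5, 9, 6, 8].
Step 2: syndromes of r = [12, 8, 6, 3, 3] (all sums mod 13).
  S_0 = Σ v_i r_i = 11·12 + 5·8 + 9·6 + 6·3 + 8·3 = 268 ≡ 8.
  S_1 = Σ v_i α_i r_i = 11·2·12 + 5·1·8 + 9·7·6 + 6·3·3 + 8·6·3 = 880 ≡ 9.
  α_i^2 mod 13 = [4, 1, 10, 9, 10].
  S_2 = Σ v_i α_i^2 r_i = 11·4·12 + 5·1·8 + 9·10·6 + 6·9·3 + 8·10·3 = 1510 ≡ 2.
  S = (8, 9, 2) ≠ 0, so r is not a codeword (an error is present).
Step 3: locate the error. For a single error e at position i, S_ℓ = v_i·e·α_i^ℓ, so α_err = S_1/S_0.
  S_0^{−1} = 8^{−1} = 5 (mod 13), so α_err = 9·5 = 45 ≡ 6 = α_5. Error position i = 5.
  Consistency check: S_2/S_1 = 2·3 = 6 ≡ 6 = α_err ✓ (single-error assumption holds).
Step 4: error magnitude e = S_0/v_5 = S_0·∏_{j≠5}(α_5 − α_j) = 8·5 = 40 ≡ 1 (mod 13).
Step 5: correct position 5: c_5 = r_5 − e = 3 − 1 ≡ 2 (mod 13). Hence c = [12, 8, 6, 3, 2].
  Check: interpolating c through the α_i gives m(x) = 4 + 4·x (degree < 2) with m(α_i) = c_i for every i, so c is indeed a codeword.


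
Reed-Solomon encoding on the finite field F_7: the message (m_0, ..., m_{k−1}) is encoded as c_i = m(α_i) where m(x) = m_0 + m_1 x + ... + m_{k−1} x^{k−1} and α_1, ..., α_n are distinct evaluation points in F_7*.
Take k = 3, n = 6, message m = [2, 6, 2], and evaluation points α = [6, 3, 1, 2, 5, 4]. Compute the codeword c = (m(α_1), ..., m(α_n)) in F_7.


c = [5, 3, 3, 1, 5, 2]

Message polynomial: m(x) = 2 + 6·x + 2·x^2 (mod 7).
For each evaluation point α_i, compute m(α_i) mod 7:
  α_1 = 6: Horner steps 2 → 4 → 5, so m(6) = 5.
  α_2 = 3: Horner steps 2 → 5 → 3, so m(3) = 3.
  α_3 = 1: Horner steps 2 → 1 → 3, so m(1) = 3.
  α_4 = 2: Horner steps 2 → 3 → 1, so m(2) = 1.
  α_5 = 5: Horner steps 2 → 2 → 5, so m(5) = 5.
  α_6 = 4: Horner steps 2 → 0 → 2, so m(4) = 2.
Codeword c = [5, 3, 3, 1, 5, 2] ∈ F_7^6.


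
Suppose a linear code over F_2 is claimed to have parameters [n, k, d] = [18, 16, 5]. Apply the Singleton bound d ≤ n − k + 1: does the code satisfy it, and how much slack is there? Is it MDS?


Singleton RHS = n − k + 1 = 3, slack = -2, bound violated (no such code; not MDS).

Singleton bound: d ≤ n − k + 1.
Here n = 18, k = 16, so n − k + 1 = 3.
Given d = 5, check d ≤ 3: NO.
Slack = (n − k + 1) − d = -2.
The slack is negative: d = 5 exceeds n − k + 1 = 3 by 2, so the Singleton bound is violated and no linear [18, 16, 5]_2 code can exist. In particular it is not MDS (MDS requires d = n − k + 1 exactly).
Description: the claimed parameters are [18, 16, 5]_2; such a code would be impossible (violates the Singleton bound).


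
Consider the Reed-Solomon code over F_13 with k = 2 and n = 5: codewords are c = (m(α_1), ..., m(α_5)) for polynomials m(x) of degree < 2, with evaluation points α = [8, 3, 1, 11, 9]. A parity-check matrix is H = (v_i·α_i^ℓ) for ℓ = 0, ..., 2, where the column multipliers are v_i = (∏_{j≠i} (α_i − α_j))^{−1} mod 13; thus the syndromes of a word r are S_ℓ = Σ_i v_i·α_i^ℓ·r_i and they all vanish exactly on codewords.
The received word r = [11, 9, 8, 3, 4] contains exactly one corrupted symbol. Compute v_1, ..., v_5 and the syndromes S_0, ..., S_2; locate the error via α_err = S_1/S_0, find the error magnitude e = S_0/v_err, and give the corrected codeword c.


S = (2, 6, 5), error at position 2, error magnitude e = 2, c = [11, 7, 8, 3, 4].

Step 1: column multipliers v_i = (∏_{j≠i}(α_i − α_j))^{−1} mod 13.
  i = 1 (α = 8): (8−3)(8−1)(8−11)(8−9) = 5·7·(−3)·(−1) = 105 ≡ 1, so v_1 = 1^{−1} = 1 (mod 13).
  i = 2 (α = 3): (3−8)(3−1)(3−11)(3−9) = (−5)·2·(−8)·(−6) = −480 ≡ 1, so v_2 = 1^{−1} = 1 (mod 13).
  i = 3 (α = 1): (1−8)(1−3)(1−11)(1−9) = (−7)·(−2)·(−10)·(−8) = 1120 ≡ 2, so v_3 = 2^{−1} = 7 (mod 13).
  i = 4 (α = 11): (11−8)(11−3)(11−1)(11−9) = 3·8·10·2 = 480 ≡ 12, so v_4 = 12^{−1} = 12 (mod 13).
  i = 5 (α = 9): (9−8)(9−3)(9−1)(9−11) = 1·6·8·(−2) = −96 ≡ 8, so v_5 = 8^{−1} = 5 (mod 13).
  v = [1, 1, 7, 12, 5].
Step 2: syndromes of r = [11, 9, 8, 3, 4] (all sums mod 13).
  S_0 = Σ v_i r_i = 1·11 + 1·9 + 7·8 + 12·3 + 5·4 = 132 ≡ 2.
  S_1 = Σ v_i α_i r_i = 1·8·11 + 1·3·9 + 7·1·8 + 12·11·3 + 5·9·4 = 747 ≡ 6.
  α_i^2 mod 13 = [12, 9, 1, 4, 3].
  S_2 = Σ v_i α_i^2 r_i = 1·12·11 + 1·9·9 + 7·1·8 + 12·4·3 + 5·3·4 = 473 ≡ 5.
  S = (2, 6, 5) ≠ 0, so r is not a codeword (an error is present).
Step 3: locate the error. For a single error e at position i, S_ℓ = v_i·e·α_i^ℓ, so α_err = S_1/S_0.
  S_0^{−1} = 2^{−1} = 7 (mod 13), so α_err = 6·7 = 42 ≡ 3 = α_2. Error position i = 2.
  Consistency check: S_2/S_1 = 5·11 = 55 ≡ 3 = α_err ✓ (single-error assumption holds).
Step 4: error magnitude e = S_0/v_2 = S_0·∏_{j≠2}(α_2 − α_j) = 2·1 = 2 ≡ 2 (mod 13).
Step 5: correct position 2: c_2 = r_2 − e = 9 − 2 ≡ 7 (mod 13). Hence c = [11, 7, 8, 3, 4].
  Check: interpolating c through the α_i gives m(x) = 2 + 6·x (degree < 2) with m(α_i) = c_i for every i, so c is indeed a codeword.


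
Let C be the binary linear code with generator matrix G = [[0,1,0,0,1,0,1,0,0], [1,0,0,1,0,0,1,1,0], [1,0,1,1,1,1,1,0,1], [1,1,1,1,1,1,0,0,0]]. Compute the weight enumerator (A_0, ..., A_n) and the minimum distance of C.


Weight distribution: A_0 = 1, A_2 = 1, A_3 = 3, A_4 = 1, A_5 = 4, A_6 = 5, A_7 = 1. Minimum distance d = 2.

Enumerate all 2^4 = 16 messages m ∈ F_2^4.
For each, compute codeword c = mG in F_2^9, then tally its weight.
  m = 0000 → c = 000000000, weight = 0.
  m = 1000 → c = 010010100, weight = 3.
  m = 0100 → c = 100100110, weight = 4.
  m = 1100 → c = 110110010, weight = 5.
  m = 0010 → c = 101111101, weight = 7.
  m = 1010 → c = 111101001, weight = 6.
  m = 0110 → c = 001011011, weight = 5.
  m = 1110 → c = 011001111, weight = 6.
  m = 0001 → c = 111111000, weight = 6.
  m = 1001 → c = 101101100, weight = 5.
  m = 0101 → c = 011011110, weight = 6.
  m = 1101 → c = 001001010, weight = 3.
  m = 0011 → c = 010000101, weight = 3.
  m = 1011 → c = 000010001, weight = 2.
  m = 0111 → c = 110100011, weight = 5.
  m = 1111 → c = 100110111, weight = 6.
Tally weights:
  weight 0: 1 codewords.
  weight 2: 1 codewords.
  weight 3: 3 codewords.
  weight 4: 1 codewords.
  weight 5: 4 codewords.
  weight 6: 5 codewords.
  weight 7: 1 codewords.
Minimum distance d = smallest w > 0 with A_w > 0 = 2.
Sanity: Σ A_w = 16 = 2^4 = 16 ✓.


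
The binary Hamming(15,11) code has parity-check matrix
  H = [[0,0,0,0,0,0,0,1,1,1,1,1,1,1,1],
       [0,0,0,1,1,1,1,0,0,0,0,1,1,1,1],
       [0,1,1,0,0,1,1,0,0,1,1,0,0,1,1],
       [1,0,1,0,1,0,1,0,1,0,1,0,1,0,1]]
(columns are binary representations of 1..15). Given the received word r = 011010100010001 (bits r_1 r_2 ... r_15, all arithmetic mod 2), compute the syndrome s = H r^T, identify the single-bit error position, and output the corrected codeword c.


s = (0, 1, 1, 1)^T, error position = 7, corrected codeword c = 011010000010001

Compute s = H r^T mod 2 one row at a time:
  s_1 = 0 + 0 + 0 + 1 + 0 + 0 + 0 + 1 = 2 ≡ 0 (mod 2).
  s_2 = 0 + 1 + 0 + 1 + 0 + 0 + 0 + 1 = 3 ≡ 1 (mod 2).
  s_3 = 1 + 1 + 0 + 1 + 0 + 1 + 0 + 1 = 5 ≡ 1 (mod 2).
  s_4 = 0 + 1 + 1 + 1 + 0 + 1 + 0 + 1 = 5 ≡ 1 (mod 2).
s = (0, 1, 1, 1)^T — this equals column 7 of H (binary 0111), so error is at position 7.
Correct: flip bit 7 of r = 011010100010001 to get c = 011010000010001.
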